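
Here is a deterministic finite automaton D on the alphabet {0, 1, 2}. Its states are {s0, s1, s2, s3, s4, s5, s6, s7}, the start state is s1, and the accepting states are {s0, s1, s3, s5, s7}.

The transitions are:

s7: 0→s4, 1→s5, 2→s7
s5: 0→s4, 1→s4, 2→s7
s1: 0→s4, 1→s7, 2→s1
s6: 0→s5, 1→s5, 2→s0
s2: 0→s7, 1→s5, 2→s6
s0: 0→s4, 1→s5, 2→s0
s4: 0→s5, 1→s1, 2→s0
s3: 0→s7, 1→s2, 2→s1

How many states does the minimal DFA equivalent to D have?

First remove the unreachable states {s2,s3,s6}; 5 states remain.
Start with accepting vs non-accepting: {s0,s1,s5,s7} | {s4}.
On input 1, block {s0,s1,s5,s7} splits into {s0,s1,s7} and {s5}.
Split {s0,s1,s7} by δ(·,1) → {s0,s7} and {s1}.
Stable partition: {s0,s7} | {s4} | {s5} | {s1} — 4 equivalence classes.

4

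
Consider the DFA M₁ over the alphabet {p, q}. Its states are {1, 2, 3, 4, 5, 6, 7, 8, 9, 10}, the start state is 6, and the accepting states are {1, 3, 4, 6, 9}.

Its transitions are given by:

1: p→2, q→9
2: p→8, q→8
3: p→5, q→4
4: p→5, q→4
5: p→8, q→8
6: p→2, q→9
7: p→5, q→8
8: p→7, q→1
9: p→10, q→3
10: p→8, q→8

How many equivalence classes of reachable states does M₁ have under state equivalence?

Initial partition by acceptance: {1,3,4,6,9} | {2,5,7,8,10}.
Split {2,5,7,8,10} by δ(·,q) → {2,5,7,10} and {8}.
Split {2,5,7,10} by δ(·,p) → {2,5,10} and {7}.
Stable partition: {1,3,4,6,9} | {2,5,10} | {8} | {7} — 4 equivalence classes.

4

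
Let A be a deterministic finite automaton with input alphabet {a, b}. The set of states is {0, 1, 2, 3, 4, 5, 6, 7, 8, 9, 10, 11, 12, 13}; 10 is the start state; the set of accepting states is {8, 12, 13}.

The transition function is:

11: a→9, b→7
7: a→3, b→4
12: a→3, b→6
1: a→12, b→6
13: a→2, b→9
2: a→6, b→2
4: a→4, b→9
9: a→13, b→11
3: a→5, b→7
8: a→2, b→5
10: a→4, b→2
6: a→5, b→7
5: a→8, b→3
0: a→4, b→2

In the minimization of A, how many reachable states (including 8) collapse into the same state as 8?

2

Reachable states from the start: {2,3,4,5,6,7,8,9,10,11,13}. Unreachable: {0,1,12} — drop them.
Initial partition by acceptance: {8,13} | {2,3,4,5,6,7,9,10,11}.
Split {2,3,4,5,6,7,9,10,11} by δ(·,a) → {2,3,4,6,7,10,11} and {5,9}.
Split {2,3,4,6,7,10,11} by δ(·,a) → {2,4,7,10} and {3,6,11}.
Refine {2,4,7,10} on symbol a: members go to different blocks, giving {2,7} and {4,10}.
Split {2,7} by δ(·,b) → {2} and {7}.
Refine {4,10} on symbol b: members go to different blocks, giving {4} and {10}.
No further refinement is possible. Final partition (7 blocks): {8,13} | {2} | {5,9} | {3,6,11} | {4} | {7} | {10}.
The equivalence class containing 8 is {8,13}, of size 2.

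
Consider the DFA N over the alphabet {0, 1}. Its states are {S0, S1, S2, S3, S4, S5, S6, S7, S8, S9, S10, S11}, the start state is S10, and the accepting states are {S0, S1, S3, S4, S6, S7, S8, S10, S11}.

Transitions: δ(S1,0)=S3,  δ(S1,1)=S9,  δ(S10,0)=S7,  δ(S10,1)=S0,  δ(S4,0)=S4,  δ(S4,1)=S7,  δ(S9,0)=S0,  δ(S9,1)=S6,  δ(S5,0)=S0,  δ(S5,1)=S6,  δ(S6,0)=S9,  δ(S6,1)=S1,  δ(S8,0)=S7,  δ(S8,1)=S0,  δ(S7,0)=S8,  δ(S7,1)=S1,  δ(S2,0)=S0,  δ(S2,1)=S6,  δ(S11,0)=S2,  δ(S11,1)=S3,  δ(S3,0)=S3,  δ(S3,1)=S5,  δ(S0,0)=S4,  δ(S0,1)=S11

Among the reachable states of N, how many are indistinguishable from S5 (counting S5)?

3

Every state is reachable, so we keep all 12.
Initial partition by acceptance: {S0,S1,S3,S4,S6,S7,S8,S10,S11} | {S2,S5,S9}.
On input 0, block {S0,S1,S3,S4,S6,S7,S8,S10,S11} splits into {S0,S1,S3,S4,S7,S8,S10} and {S6,S11}.
On input 1, block {S0,S1,S3,S4,S7,S8,S10} splits into {S4,S7,S8,S10} and {S1,S3} and {S0}.
Refine {S4,S7,S8,S10} on symbol 1: members go to different blocks, giving {S8,S10} and {S4} and {S7}.
The partition is now stable with 7 blocks: {S8,S10} | {S2,S5,S9} | {S6,S11} | {S1,S3} | {S0} | {S4} | {S7}.
The equivalence class containing S5 is {S2,S5,S9}, of size 3.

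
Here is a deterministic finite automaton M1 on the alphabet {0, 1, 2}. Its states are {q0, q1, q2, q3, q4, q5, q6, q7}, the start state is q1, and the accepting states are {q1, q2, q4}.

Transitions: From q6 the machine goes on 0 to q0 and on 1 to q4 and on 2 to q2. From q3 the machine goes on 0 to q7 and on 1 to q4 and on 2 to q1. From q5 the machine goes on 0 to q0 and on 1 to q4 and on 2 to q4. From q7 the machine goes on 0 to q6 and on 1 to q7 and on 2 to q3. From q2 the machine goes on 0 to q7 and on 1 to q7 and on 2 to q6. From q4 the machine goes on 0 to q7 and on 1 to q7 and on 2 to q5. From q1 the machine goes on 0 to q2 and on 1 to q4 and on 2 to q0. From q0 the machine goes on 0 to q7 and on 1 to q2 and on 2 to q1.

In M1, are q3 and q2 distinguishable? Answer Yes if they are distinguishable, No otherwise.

Yes

All states are reachable from the start state.
Start with accepting vs non-accepting: {q1,q2,q4} | {q0,q3,q5,q6,q7}.
On input 0, block {q1,q2,q4} splits into {q2,q4} and {q1}.
Refine {q0,q3,q5,q6,q7} on symbol 1: members go to different blocks, giving {q0,q3,q5,q6} and {q7}.
Split {q0,q3,q5,q6} by δ(·,0) → {q0,q3} and {q5,q6}.
The partition is now stable with 5 blocks: {q2,q4} | {q0,q3} | {q1} | {q7} | {q5,q6}.
q3 and q2 end up in different blocks, so they are distinguishable. For instance, the string 'ε' is accepted from only q2.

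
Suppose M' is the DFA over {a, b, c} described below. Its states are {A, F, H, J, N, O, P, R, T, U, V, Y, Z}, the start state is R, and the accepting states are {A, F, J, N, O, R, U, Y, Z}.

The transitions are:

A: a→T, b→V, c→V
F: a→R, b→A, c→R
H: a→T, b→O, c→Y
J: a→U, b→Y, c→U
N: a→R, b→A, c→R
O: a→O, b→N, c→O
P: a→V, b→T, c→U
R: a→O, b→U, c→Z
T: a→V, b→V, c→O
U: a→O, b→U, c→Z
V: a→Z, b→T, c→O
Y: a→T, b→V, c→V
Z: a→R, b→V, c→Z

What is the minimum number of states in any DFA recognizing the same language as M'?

7

Reachable states from the start: {A,N,O,R,T,U,V,Z}. Unreachable: {F,H,J,P,Y} — drop them.
Start with accepting vs non-accepting: {A,N,O,R,U,Z} | {T,V}.
Refine {A,N,O,R,U,Z} on symbol a: members go to different blocks, giving {N,O,R,U,Z} and {A}.
Split {N,O,R,U,Z} by δ(·,b) → {O,R,U} and {Z} and {N}.
On input b, block {O,R,U} splits into {R,U} and {O}.
On input a, block {T,V} splits into {T} and {V}.
No further refinement is possible. Final partition (7 blocks): {R,U} | {T} | {A} | {Z} | {N} | {O} | {V}.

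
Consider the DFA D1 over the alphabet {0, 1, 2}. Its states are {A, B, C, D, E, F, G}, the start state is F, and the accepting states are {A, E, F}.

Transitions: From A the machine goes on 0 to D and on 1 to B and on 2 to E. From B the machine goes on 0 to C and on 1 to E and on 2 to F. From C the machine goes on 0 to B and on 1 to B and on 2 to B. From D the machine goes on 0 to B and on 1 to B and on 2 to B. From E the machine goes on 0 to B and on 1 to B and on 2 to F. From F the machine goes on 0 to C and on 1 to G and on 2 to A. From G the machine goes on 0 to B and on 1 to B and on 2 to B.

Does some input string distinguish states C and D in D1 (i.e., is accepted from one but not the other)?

P0 = {A,E,F} | {B,C,D,G}.
On input 1, block {B,C,D,G} splits into {C,D,G} and {B}.
Refine {A,E,F} on symbol 0: members go to different blocks, giving {A,F} and {E}.
On input 1, block {A,F} splits into {A} and {F}.
The partition is now stable with 5 blocks: {A} | {C,D,G} | {B} | {E} | {F}.
C and D lie in the same block of the stable partition, so they are equivalent — no string distinguishes them.

No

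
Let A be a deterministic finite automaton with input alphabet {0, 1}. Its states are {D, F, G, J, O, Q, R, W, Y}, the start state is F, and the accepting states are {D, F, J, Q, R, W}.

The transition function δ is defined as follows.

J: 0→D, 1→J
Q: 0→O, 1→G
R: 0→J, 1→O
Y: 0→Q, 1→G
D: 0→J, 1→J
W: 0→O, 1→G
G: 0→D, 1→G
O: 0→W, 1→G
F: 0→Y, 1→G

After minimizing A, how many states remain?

4

States {R} cannot be reached from the start state, so discard them.
Start with accepting vs non-accepting: {D,F,J,Q,W} | {G,O,Y}.
Refine {D,F,J,Q,W} on symbol 0: members go to different blocks, giving {F,Q,W} and {D,J}.
On input 0, block {G,O,Y} splits into {O,Y} and {G}.
Stable partition: {F,Q,W} | {O,Y} | {D,J} | {G} — 4 equivalence classes.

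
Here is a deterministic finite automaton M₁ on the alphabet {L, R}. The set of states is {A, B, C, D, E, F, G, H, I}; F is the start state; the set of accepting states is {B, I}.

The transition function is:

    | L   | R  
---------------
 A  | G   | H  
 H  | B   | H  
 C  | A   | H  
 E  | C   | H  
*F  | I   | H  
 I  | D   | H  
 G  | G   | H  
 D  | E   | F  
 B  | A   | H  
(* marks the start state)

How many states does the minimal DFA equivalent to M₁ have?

3

All states are reachable from the start state.
Initial partition by acceptance: {B,I} | {A,C,D,E,F,G,H}.
On input L, block {A,C,D,E,F,G,H} splits into {A,C,D,E,G} and {F,H}.
No further refinement is possible. Final partition (3 blocks): {B,I} | {A,C,D,E,G} | {F,H}.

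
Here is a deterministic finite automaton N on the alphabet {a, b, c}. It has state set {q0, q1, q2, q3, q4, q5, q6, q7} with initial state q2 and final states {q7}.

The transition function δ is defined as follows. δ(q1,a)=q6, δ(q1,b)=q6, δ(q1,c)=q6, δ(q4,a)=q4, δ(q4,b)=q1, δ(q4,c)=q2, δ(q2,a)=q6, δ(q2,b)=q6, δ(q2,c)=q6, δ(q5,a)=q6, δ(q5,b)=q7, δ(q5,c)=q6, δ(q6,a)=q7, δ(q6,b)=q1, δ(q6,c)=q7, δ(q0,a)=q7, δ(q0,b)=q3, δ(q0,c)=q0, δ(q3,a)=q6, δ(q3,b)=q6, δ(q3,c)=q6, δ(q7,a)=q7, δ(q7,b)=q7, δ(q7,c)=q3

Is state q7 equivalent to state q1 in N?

No

States {q0,q4,q5} cannot be reached from the start state, so discard them.
Initial partition by acceptance: {q7} | {q1,q2,q3,q6}.
Split {q1,q2,q3,q6} by δ(·,a) → {q1,q2,q3} and {q6}.
No further refinement is possible. Final partition (3 blocks): {q7} | {q1,q2,q3} | {q6}.
q7 and q1 end up in different blocks, so they are distinguishable. For instance, the string 'ε' is accepted from only q7.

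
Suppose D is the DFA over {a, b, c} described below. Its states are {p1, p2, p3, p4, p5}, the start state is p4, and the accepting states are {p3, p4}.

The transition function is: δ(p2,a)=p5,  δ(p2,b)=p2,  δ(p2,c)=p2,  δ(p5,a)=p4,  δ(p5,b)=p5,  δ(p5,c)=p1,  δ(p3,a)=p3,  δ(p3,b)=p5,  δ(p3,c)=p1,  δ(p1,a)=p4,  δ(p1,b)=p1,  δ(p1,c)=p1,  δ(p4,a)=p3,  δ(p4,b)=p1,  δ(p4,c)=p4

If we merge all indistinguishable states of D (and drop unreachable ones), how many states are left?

States {p2} cannot be reached from the start state, so discard them.
P0 = {p3,p4} | {p1,p5}.
Refine {p3,p4} on symbol c: members go to different blocks, giving {p3} and {p4}.
The partition is now stable with 3 blocks: {p3} | {p1,p5} | {p4}.

3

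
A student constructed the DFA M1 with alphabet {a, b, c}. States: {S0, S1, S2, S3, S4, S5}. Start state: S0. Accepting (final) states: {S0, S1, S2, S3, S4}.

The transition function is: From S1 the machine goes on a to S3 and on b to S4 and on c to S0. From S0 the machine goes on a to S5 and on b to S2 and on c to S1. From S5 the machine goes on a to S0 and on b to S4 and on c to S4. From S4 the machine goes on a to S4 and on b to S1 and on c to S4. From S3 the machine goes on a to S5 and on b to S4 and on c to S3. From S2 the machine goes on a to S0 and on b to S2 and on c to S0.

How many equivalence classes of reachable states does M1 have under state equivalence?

Every state is reachable, so we keep all 6.
P0 = {S0,S1,S2,S3,S4} | {S5}.
On input a, block {S0,S1,S2,S3,S4} splits into {S1,S2,S4} and {S0,S3}.
On input a, block {S1,S2,S4} splits into {S1,S2} and {S4}.
Refine {S1,S2} on symbol b: members go to different blocks, giving {S1} and {S2}.
Refine {S0,S3} on symbol b: members go to different blocks, giving {S0} and {S3}.
Stable partition: {S1} | {S5} | {S0} | {S4} | {S2} | {S3} — 6 equivalence classes.

6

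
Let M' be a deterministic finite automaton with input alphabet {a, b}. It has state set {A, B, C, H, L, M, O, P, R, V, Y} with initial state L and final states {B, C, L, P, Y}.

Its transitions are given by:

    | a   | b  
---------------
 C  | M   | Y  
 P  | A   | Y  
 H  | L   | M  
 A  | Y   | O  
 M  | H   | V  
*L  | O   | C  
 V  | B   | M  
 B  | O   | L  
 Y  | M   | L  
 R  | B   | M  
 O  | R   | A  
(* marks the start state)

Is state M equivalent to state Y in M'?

Reachable states from the start: {A,B,C,H,L,M,O,R,V,Y}. Unreachable: {P} — drop them.
Initial partition by acceptance: {B,C,L,Y} | {A,H,M,O,R,V}.
Refine {A,H,M,O,R,V} on symbol a: members go to different blocks, giving {A,H,R,V} and {M,O}.
The partition is now stable with 3 blocks: {B,C,L,Y} | {A,H,R,V} | {M,O}.
M and Y end up in different blocks, so they are distinguishable. For instance, the string 'ε' is accepted from only Y.

No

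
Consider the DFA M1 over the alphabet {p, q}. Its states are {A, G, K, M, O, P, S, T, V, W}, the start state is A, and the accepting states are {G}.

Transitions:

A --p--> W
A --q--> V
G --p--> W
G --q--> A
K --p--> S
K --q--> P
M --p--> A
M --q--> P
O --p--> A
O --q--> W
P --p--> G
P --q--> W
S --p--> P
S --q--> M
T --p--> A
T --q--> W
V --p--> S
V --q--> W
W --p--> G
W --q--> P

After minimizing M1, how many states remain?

First remove the unreachable states {K,O,T}; 7 states remain.
Initial partition by acceptance: {G} | {A,M,P,S,V,W}.
Split {A,M,P,S,V,W} by δ(·,p) → {A,M,S,V} and {P,W}.
Split {A,M,S,V} by δ(·,p) → {M,V} and {A,S}.
The partition is now stable with 4 blocks: {G} | {M,V} | {P,W} | {A,S}.

4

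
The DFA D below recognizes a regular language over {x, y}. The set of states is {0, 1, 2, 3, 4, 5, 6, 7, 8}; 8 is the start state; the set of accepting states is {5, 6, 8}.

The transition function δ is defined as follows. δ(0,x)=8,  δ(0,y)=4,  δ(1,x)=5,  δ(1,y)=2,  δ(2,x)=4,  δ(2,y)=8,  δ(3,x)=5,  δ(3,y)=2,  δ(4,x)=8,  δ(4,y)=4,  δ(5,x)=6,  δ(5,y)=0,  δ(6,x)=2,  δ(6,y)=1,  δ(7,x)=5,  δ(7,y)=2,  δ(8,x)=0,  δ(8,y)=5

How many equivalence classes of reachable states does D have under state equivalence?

First remove the unreachable states {3,7}; 7 states remain.
Initial partition by acceptance: {5,6,8} | {0,1,2,4}.
On input x, block {5,6,8} splits into {6,8} and {5}.
Refine {6,8} on symbol y: members go to different blocks, giving {6} and {8}.
On input x, block {0,1,2,4} splits into {0,4} and {1} and {2}.
The partition is now stable with 6 blocks: {6} | {0,4} | {5} | {8} | {1} | {2}.

6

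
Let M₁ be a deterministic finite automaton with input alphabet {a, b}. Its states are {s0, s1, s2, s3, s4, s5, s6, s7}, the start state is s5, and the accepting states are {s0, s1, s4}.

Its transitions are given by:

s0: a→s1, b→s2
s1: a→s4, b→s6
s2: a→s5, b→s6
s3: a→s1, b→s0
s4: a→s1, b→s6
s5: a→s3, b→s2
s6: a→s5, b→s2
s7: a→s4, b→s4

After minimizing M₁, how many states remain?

First remove the unreachable states {s7}; 7 states remain.
P0 = {s0,s1,s4} | {s2,s3,s5,s6}.
Split {s2,s3,s5,s6} by δ(·,a) → {s2,s5,s6} and {s3}.
Refine {s2,s5,s6} on symbol a: members go to different blocks, giving {s2,s6} and {s5}.
The partition is now stable with 4 blocks: {s0,s1,s4} | {s2,s6} | {s3} | {s5}.

4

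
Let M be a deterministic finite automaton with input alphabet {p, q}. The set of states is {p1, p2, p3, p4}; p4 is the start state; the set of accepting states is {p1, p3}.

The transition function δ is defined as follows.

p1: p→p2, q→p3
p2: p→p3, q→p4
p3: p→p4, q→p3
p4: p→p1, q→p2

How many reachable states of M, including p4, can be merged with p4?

2

Start with accepting vs non-accepting: {p1,p3} | {p2,p4}.
Stable partition: {p1,p3} | {p2,p4} — 2 equivalence classes.
The equivalence class containing p4 is {p2,p4}, of size 2.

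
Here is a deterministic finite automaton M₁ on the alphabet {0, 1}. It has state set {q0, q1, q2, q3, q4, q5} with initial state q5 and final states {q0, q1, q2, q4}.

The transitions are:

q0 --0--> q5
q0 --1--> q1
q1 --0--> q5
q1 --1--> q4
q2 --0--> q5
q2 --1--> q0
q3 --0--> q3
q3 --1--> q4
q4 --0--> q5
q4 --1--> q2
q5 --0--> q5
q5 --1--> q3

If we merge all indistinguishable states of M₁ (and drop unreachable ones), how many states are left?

Initial partition by acceptance: {q0,q1,q2,q4} | {q3,q5}.
Split {q3,q5} by δ(·,1) → {q3} and {q5}.
The partition is now stable with 3 blocks: {q0,q1,q2,q4} | {q3} | {q5}.

3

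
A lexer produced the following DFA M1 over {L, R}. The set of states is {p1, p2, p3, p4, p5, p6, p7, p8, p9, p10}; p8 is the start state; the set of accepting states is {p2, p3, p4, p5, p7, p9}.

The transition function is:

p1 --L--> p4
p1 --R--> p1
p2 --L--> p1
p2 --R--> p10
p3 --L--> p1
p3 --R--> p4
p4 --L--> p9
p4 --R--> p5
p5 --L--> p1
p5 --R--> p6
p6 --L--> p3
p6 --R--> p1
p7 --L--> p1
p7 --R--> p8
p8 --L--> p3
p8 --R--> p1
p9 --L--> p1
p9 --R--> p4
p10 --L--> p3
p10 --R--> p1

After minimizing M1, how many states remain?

5

States {p2,p7,p10} cannot be reached from the start state, so discard them.
Start with accepting vs non-accepting: {p3,p4,p5,p9} | {p1,p6,p8}.
On input L, block {p3,p4,p5,p9} splits into {p3,p5,p9} and {p4}.
Refine {p3,p5,p9} on symbol R: members go to different blocks, giving {p3,p9} and {p5}.
Refine {p1,p6,p8} on symbol L: members go to different blocks, giving {p6,p8} and {p1}.
No further refinement is possible. Final partition (5 blocks): {p3,p9} | {p6,p8} | {p4} | {p5} | {p1}.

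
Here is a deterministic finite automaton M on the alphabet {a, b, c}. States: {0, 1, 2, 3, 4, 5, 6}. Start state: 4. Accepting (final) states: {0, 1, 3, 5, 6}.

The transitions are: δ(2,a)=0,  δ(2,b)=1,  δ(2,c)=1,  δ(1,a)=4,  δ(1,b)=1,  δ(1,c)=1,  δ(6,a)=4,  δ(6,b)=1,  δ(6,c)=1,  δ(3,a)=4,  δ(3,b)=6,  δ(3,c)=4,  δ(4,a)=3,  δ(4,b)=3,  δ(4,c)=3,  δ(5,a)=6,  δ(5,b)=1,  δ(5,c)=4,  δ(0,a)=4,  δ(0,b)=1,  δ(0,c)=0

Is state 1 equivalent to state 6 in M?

First remove the unreachable states {0,2,5}; 4 states remain.
P0 = {1,3,6} | {4}.
Refine {1,3,6} on symbol c: members go to different blocks, giving {1,6} and {3}.
No further refinement is possible. Final partition (3 blocks): {1,6} | {4} | {3}.
1 and 6 lie in the same block of the stable partition, so they are equivalent — no string distinguishes them.

Yes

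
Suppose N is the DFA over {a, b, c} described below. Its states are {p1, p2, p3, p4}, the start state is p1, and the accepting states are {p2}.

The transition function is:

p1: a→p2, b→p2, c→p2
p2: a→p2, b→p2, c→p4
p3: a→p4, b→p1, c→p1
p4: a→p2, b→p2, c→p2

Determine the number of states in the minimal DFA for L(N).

First remove the unreachable states {p3}; 3 states remain.
Initial partition by acceptance: {p2} | {p1,p4}.
No further refinement is possible. Final partition (2 blocks): {p2} | {p1,p4}.

2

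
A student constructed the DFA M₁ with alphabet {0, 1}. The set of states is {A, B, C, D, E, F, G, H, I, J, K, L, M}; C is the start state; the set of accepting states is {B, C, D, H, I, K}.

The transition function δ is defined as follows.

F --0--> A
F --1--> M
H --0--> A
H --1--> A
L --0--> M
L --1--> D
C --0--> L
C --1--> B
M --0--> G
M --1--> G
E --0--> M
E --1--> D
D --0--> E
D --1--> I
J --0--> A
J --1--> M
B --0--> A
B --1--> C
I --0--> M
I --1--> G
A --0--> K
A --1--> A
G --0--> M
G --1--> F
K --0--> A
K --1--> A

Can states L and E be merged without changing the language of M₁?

States {H,J} cannot be reached from the start state, so discard them.
Start with accepting vs non-accepting: {B,C,D,I,K} | {A,E,F,G,L,M}.
Split {B,C,D,I,K} by δ(·,1) → {B,C,D} and {I,K}.
Refine {B,C,D} on symbol 1: members go to different blocks, giving {B,C} and {D}.
On input 0, block {A,E,F,G,L,M} splits into {E,F,G,L,M} and {A}.
On input 0, block {B,C} splits into {B} and {C}.
On input 0, block {E,F,G,L,M} splits into {E,G,L,M} and {F}.
On input 1, block {E,G,L,M} splits into {E,L} and {G} and {M}.
Split {I,K} by δ(·,0) → {I} and {K}.
The partition is now stable with 10 blocks: {B} | {E,L} | {I} | {D} | {A} | {C} | {F} | {G} | {M} | {K}.
L and E lie in the same block of the stable partition, so they are equivalent — no string distinguishes them.

Yes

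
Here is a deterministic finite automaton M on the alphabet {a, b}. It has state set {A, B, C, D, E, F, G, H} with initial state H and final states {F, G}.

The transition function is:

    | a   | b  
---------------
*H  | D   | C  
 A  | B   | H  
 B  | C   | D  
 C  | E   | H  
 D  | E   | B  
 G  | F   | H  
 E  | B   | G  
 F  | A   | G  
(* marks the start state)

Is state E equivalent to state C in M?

No

Start with accepting vs non-accepting: {F,G} | {A,B,C,D,E,H}.
On input a, block {F,G} splits into {F} and {G}.
On input b, block {A,B,C,D,E,H} splits into {A,B,C,D,H} and {E}.
On input a, block {A,B,C,D,H} splits into {A,B,H} and {C,D}.
Split {A,B,H} by δ(·,a) → {B,H} and {A}.
Stable partition: {F} | {B,H} | {G} | {E} | {C,D} | {A} — 6 equivalence classes.
E and C end up in different blocks, so they are distinguishable. For instance, the string 'b' is accepted from only E.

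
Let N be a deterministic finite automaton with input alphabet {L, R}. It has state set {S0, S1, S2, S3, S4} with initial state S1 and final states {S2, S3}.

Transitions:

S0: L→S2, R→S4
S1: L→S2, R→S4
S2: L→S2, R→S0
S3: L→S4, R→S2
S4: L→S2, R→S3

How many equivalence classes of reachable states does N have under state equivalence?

4

Initial partition by acceptance: {S2,S3} | {S0,S1,S4}.
Split {S2,S3} by δ(·,L) → {S2} and {S3}.
Split {S0,S1,S4} by δ(·,R) → {S0,S1} and {S4}.
No further refinement is possible. Final partition (4 blocks): {S2} | {S0,S1} | {S3} | {S4}.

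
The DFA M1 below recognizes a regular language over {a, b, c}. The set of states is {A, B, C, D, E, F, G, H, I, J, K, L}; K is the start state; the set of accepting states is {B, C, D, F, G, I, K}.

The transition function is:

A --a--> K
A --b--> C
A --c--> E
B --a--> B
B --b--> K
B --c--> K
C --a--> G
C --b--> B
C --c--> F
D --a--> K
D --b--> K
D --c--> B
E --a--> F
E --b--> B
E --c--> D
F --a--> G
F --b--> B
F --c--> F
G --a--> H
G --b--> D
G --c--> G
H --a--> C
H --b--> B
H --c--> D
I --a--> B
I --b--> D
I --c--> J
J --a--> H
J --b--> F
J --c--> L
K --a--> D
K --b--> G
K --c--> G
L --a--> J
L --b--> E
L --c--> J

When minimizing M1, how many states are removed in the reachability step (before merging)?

5

Starting at K and following transitions, the reachable set is {B, C, D, F, G, H, K}. That leaves A, E, I, J, L unreachable — 5 in total.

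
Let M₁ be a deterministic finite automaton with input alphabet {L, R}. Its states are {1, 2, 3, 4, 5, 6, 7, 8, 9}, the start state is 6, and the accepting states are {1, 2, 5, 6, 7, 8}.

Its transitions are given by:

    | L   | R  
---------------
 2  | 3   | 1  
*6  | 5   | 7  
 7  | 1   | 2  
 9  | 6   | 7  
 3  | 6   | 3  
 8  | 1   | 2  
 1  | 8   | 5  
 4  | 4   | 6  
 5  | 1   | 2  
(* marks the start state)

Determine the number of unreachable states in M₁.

Starting at 6 and following transitions, the reachable set is {1, 2, 3, 5, 6, 7, 8}. That leaves 4, 9 unreachable — 2 in total.

2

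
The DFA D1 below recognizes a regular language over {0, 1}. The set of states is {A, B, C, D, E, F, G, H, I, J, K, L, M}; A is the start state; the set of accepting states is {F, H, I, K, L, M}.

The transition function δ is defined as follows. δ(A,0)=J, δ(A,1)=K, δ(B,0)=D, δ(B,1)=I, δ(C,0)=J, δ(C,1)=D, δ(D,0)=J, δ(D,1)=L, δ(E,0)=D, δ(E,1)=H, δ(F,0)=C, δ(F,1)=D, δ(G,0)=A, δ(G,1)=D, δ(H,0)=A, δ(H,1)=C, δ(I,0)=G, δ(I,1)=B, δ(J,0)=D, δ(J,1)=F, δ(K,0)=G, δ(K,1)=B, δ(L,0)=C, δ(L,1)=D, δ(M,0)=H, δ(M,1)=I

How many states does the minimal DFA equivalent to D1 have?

3

States {E,H,M} cannot be reached from the start state, so discard them.
P0 = {F,I,K,L} | {A,B,C,D,G,J}.
On input 1, block {A,B,C,D,G,J} splits into {A,B,D,J} and {C,G}.
The partition is now stable with 3 blocks: {F,I,K,L} | {A,B,D,J} | {C,G}.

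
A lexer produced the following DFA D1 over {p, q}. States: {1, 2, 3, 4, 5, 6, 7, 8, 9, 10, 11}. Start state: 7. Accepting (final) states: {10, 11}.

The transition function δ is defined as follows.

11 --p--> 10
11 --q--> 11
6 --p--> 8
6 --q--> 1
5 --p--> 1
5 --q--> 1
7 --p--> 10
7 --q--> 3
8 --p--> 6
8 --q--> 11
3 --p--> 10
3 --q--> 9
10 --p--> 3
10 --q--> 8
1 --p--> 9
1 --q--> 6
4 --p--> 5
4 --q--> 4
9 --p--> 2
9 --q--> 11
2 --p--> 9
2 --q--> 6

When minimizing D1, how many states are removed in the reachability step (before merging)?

2

Starting at 7 and following transitions, the reachable set is {1, 2, 3, 6, 7, 8, 9, 10, 11}. That leaves 4, 5 unreachable — 2 in total.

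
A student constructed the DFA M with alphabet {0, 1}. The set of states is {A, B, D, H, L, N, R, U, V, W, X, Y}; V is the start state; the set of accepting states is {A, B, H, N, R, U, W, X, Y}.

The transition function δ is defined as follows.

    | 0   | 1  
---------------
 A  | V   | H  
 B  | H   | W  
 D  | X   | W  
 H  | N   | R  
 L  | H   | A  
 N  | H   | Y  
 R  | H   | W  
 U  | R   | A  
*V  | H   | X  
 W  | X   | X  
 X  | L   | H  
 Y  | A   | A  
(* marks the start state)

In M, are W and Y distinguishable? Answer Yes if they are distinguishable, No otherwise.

First remove the unreachable states {B,D,U}; 9 states remain.
P0 = {A,H,N,R,W,X,Y} | {L,V}.
On input 0, block {A,H,N,R,W,X,Y} splits into {H,N,R,W,Y} and {A,X}.
On input 0, block {H,N,R,W,Y} splits into {H,N,R} and {W,Y}.
On input 1, block {H,N,R} splits into {N,R} and {H}.
Stable partition: {N,R} | {L,V} | {A,X} | {W,Y} | {H} — 5 equivalence classes.
W and Y lie in the same block of the stable partition, so they are equivalent — no string distinguishes them.

No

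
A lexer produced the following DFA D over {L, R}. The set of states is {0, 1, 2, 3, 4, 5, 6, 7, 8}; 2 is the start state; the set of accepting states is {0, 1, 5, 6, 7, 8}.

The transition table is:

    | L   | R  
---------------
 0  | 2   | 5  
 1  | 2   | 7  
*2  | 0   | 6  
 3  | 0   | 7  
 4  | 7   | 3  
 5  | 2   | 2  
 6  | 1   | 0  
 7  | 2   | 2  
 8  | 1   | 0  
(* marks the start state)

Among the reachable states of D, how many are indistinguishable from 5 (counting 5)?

First remove the unreachable states {3,4,8}; 6 states remain.
P0 = {0,1,5,6,7} | {2}.
On input L, block {0,1,5,6,7} splits into {0,1,5,7} and {6}.
On input R, block {0,1,5,7} splits into {0,1} and {5,7}.
The partition is now stable with 4 blocks: {0,1} | {2} | {6} | {5,7}.
The equivalence class containing 5 is {5,7}, of size 2.

2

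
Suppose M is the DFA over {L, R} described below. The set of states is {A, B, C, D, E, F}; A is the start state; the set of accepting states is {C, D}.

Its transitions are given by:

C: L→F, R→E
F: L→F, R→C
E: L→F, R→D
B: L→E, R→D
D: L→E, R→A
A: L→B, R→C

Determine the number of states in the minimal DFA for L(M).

Initial partition by acceptance: {C,D} | {A,B,E,F}.
The partition is now stable with 2 blocks: {C,D} | {A,B,E,F}.

2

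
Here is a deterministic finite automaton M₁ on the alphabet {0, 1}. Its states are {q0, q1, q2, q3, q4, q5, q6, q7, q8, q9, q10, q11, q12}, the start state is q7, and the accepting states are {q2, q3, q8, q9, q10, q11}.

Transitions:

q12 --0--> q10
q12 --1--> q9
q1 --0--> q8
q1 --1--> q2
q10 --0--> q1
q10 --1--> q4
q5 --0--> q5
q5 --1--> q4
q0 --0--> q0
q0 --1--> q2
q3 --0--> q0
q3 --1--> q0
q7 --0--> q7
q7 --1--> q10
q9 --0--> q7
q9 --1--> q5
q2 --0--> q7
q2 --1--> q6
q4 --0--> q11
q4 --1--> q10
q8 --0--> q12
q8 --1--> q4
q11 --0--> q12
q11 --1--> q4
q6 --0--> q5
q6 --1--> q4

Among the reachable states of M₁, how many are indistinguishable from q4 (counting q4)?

1

Reachable states from the start: {q1,q2,q4,q5,q6,q7,q8,q9,q10,q11,q12}. Unreachable: {q0,q3} — drop them.
Initial partition by acceptance: {q2,q8,q9,q10,q11} | {q1,q4,q5,q6,q7,q12}.
Split {q1,q4,q5,q6,q7,q12} by δ(·,0) → {q1,q4,q12} and {q5,q6,q7}.
Split {q2,q8,q9,q10,q11} by δ(·,0) → {q8,q10,q11} and {q2,q9}.
Split {q1,q4,q12} by δ(·,1) → {q1,q12} and {q4}.
Split {q5,q6,q7} by δ(·,1) → {q5,q6} and {q7}.
No further refinement is possible. Final partition (6 blocks): {q8,q10,q11} | {q1,q12} | {q5,q6} | {q2,q9} | {q4} | {q7}.
The equivalence class containing q4 is {q4}, of size 1.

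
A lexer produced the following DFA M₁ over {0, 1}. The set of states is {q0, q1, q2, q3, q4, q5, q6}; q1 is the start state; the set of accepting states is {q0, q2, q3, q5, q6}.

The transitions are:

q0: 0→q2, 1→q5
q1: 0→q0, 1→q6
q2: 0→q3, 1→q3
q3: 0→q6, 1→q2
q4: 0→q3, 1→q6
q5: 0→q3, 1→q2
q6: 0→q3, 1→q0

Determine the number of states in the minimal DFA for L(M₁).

Reachable states from the start: {q0,q1,q2,q3,q5,q6}. Unreachable: {q4} — drop them.
Initial partition by acceptance: {q0,q2,q3,q5,q6} | {q1}.
The partition is now stable with 2 blocks: {q0,q2,q3,q5,q6} | {q1}.

2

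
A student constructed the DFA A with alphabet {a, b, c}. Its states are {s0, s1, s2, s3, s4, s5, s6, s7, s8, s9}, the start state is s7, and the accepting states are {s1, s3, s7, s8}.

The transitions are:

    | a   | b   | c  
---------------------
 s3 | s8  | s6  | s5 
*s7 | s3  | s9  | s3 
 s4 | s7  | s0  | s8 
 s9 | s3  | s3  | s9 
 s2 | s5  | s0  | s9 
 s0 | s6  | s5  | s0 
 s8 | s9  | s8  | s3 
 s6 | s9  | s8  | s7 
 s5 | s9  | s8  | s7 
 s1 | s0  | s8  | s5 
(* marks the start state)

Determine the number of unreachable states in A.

No path from s7 leads to s0, s1, s2, s4; the other 6 states are all reachable.

4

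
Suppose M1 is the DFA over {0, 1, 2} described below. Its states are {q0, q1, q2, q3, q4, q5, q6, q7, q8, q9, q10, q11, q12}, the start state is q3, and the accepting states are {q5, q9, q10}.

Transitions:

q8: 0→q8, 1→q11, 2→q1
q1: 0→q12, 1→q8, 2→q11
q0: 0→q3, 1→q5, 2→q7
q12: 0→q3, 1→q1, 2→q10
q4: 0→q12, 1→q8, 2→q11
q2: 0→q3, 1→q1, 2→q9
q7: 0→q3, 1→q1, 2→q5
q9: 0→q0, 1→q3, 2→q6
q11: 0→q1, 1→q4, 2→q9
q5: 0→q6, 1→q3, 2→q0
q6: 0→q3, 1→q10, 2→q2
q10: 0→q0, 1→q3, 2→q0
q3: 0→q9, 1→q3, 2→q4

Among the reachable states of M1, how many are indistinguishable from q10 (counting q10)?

3

Every state is reachable, so we keep all 13.
Initial partition by acceptance: {q5,q9,q10} | {q0,q1,q2,q3,q4,q6,q7,q8,q11,q12}.
Split {q0,q1,q2,q3,q4,q6,q7,q8,q11,q12} by δ(·,0) → {q0,q1,q2,q4,q6,q7,q8,q11,q12} and {q3}.
On input 0, block {q0,q1,q2,q4,q6,q7,q8,q11,q12} splits into {q0,q2,q6,q7,q12} and {q1,q4,q8,q11}.
Refine {q0,q2,q6,q7,q12} on symbol 1: members go to different blocks, giving {q2,q7,q12} and {q0,q6}.
Refine {q1,q4,q8,q11} on symbol 0: members go to different blocks, giving {q1,q4} and {q8,q11}.
Split {q8,q11} by δ(·,0) → {q8} and {q11}.
The partition is now stable with 7 blocks: {q5,q9,q10} | {q2,q7,q12} | {q3} | {q1,q4} | {q0,q6} | {q8} | {q11}.
The equivalence class containing q10 is {q5,q9,q10}, of size 3.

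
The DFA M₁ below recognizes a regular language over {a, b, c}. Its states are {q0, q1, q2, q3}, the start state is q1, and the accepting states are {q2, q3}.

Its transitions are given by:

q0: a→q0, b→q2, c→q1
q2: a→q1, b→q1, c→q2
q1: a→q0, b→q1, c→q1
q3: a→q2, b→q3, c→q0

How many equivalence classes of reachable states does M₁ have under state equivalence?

3

First remove the unreachable states {q3}; 3 states remain.
Start with accepting vs non-accepting: {q2} | {q0,q1}.
Split {q0,q1} by δ(·,b) → {q0} and {q1}.
No further refinement is possible. Final partition (3 blocks): {q2} | {q0} | {q1}.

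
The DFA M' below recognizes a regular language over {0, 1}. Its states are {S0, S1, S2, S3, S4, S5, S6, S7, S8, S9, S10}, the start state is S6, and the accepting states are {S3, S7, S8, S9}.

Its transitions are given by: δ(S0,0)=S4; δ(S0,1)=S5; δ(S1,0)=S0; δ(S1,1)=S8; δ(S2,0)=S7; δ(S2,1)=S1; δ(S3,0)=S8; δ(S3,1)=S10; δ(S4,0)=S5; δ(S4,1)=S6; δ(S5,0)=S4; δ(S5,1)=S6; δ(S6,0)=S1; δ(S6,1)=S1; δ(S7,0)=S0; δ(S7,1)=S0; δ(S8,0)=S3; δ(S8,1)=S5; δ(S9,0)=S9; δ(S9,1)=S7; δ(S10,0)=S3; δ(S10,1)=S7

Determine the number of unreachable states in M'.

Starting at S6 and following transitions, the reachable set is {S0, S1, S3, S4, S5, S6, S7, S8, S10}. That leaves S2, S9 unreachable — 2 in total.

2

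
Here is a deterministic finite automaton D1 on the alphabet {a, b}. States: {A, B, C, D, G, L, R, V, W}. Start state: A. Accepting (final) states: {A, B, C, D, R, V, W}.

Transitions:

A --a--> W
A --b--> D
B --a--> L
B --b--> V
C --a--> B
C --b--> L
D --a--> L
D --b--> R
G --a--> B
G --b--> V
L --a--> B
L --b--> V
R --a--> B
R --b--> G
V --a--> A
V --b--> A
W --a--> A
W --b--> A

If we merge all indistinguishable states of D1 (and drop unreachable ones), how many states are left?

States {C} cannot be reached from the start state, so discard them.
Start with accepting vs non-accepting: {A,B,D,R,V,W} | {G,L}.
Split {A,B,D,R,V,W} by δ(·,a) → {A,R,V,W} and {B,D}.
On input a, block {A,R,V,W} splits into {A,V,W} and {R}.
On input b, block {A,V,W} splits into {V,W} and {A}.
Split {B,D} by δ(·,b) → {D} and {B}.
The partition is now stable with 6 blocks: {V,W} | {G,L} | {D} | {R} | {A} | {B}.

6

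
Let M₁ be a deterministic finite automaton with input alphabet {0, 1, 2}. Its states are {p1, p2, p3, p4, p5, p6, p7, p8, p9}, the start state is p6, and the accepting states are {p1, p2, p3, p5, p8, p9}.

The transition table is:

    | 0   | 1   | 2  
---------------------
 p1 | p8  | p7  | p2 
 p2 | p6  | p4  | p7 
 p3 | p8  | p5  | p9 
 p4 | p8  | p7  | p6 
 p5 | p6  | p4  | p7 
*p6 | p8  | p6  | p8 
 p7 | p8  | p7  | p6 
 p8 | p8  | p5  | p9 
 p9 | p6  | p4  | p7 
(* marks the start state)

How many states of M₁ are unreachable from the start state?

BFS from p6 reaches {p4, p5, p6, p7, p8, p9}; the 3 state(s) p1, p2, p3 are never visited.

3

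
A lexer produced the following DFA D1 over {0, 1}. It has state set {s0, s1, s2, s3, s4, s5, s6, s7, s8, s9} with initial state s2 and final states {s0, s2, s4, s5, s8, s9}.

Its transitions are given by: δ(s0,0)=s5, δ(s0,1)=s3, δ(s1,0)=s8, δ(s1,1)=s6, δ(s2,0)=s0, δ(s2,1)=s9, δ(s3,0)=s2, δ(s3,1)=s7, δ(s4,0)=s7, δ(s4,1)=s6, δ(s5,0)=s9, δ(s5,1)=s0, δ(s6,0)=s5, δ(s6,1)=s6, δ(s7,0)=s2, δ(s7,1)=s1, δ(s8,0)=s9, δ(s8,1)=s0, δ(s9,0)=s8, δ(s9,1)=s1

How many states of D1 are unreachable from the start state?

1

No path from s2 leads to s4; the other 9 states are all reachable.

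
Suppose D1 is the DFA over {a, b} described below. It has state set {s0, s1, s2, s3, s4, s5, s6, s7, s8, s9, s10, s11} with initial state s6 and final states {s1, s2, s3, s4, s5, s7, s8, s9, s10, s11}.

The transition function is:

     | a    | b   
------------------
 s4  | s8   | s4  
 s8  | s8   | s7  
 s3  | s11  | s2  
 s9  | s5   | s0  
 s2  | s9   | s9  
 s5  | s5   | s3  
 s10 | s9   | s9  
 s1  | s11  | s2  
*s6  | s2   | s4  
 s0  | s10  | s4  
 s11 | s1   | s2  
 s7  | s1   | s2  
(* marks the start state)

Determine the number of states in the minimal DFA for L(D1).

6

P0 = {s1,s2,s3,s4,s5,s7,s8,s9,s10,s11} | {s0,s6}.
Split {s1,s2,s3,s4,s5,s7,s8,s9,s10,s11} by δ(·,b) → {s1,s2,s3,s4,s5,s7,s8,s10,s11} and {s9}.
Split {s1,s2,s3,s4,s5,s7,s8,s10,s11} by δ(·,a) → {s1,s3,s4,s5,s7,s8,s11} and {s2,s10}.
On input b, block {s1,s3,s4,s5,s7,s8,s11} splits into {s1,s3,s7,s11} and {s4,s5,s8}.
On input b, block {s4,s5,s8} splits into {s5,s8} and {s4}.
The partition is now stable with 6 blocks: {s1,s3,s7,s11} | {s0,s6} | {s9} | {s2,s10} | {s5,s8} | {s4}.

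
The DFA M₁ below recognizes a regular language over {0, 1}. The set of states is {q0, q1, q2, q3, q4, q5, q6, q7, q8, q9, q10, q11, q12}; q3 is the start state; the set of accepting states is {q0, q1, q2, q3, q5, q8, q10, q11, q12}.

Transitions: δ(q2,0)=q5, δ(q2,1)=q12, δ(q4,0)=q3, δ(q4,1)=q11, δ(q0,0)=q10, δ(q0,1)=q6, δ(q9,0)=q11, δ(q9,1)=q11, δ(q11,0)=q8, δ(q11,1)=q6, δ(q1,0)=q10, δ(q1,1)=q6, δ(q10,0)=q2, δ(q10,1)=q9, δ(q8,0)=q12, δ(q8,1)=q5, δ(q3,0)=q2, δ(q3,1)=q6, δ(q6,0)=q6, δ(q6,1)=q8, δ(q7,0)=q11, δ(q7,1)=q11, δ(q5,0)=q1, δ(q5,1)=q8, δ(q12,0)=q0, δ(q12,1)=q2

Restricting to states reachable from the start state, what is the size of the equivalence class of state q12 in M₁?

2

Reachable states from the start: {q0,q1,q2,q3,q5,q6,q8,q9,q10,q11,q12}. Unreachable: {q4,q7} — drop them.
Start with accepting vs non-accepting: {q0,q1,q2,q3,q5,q8,q10,q11,q12} | {q6,q9}.
Refine {q0,q1,q2,q3,q5,q8,q10,q11,q12} on symbol 1: members go to different blocks, giving {q0,q1,q3,q10,q11} and {q2,q5,q8,q12}.
Split {q0,q1,q3,q10,q11} by δ(·,0) → {q3,q10,q11} and {q0,q1}.
Split {q6,q9} by δ(·,0) → {q6} and {q9}.
Refine {q3,q10,q11} on symbol 1: members go to different blocks, giving {q3,q11} and {q10}.
Refine {q2,q5,q8,q12} on symbol 0: members go to different blocks, giving {q2,q8} and {q5,q12}.
Stable partition: {q3,q11} | {q6} | {q2,q8} | {q0,q1} | {q9} | {q10} | {q5,q12} — 7 equivalence classes.
The equivalence class containing q12 is {q5,q12}, of size 2.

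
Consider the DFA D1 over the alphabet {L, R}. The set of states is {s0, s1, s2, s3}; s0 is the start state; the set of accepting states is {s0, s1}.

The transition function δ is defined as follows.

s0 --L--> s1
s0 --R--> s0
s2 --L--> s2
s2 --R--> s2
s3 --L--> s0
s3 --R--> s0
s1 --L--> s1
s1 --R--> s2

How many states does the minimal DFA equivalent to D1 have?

Reachable states from the start: {s0,s1,s2}. Unreachable: {s3} — drop them.
Initial partition by acceptance: {s0,s1} | {s2}.
On input R, block {s0,s1} splits into {s0} and {s1}.
The partition is now stable with 3 blocks: {s0} | {s2} | {s1}.

3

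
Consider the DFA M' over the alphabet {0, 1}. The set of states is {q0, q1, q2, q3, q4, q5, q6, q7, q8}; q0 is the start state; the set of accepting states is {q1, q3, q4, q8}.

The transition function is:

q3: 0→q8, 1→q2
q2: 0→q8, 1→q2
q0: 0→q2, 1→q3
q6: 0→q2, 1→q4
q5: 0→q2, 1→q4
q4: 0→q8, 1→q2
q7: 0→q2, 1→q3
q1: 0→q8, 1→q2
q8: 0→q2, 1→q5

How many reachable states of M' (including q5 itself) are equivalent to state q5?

Reachable states from the start: {q0,q2,q3,q4,q5,q8}. Unreachable: {q1,q6,q7} — drop them.
Initial partition by acceptance: {q3,q4,q8} | {q0,q2,q5}.
Split {q3,q4,q8} by δ(·,0) → {q3,q4} and {q8}.
On input 0, block {q0,q2,q5} splits into {q0,q5} and {q2}.
Stable partition: {q3,q4} | {q0,q5} | {q8} | {q2} — 4 equivalence classes.
The equivalence class containing q5 is {q0,q5}, of size 2.

2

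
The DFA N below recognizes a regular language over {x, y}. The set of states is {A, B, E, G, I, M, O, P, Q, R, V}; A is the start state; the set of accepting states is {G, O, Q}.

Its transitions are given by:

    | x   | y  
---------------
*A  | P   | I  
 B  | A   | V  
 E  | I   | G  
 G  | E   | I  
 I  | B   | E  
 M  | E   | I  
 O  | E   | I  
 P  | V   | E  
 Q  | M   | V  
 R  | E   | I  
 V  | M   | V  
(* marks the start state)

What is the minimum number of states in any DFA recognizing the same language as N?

First remove the unreachable states {O,Q,R}; 8 states remain.
P0 = {G} | {A,B,E,I,M,P,V}.
Refine {A,B,E,I,M,P,V} on symbol y: members go to different blocks, giving {A,B,I,M,P,V} and {E}.
Split {A,B,I,M,P,V} by δ(·,x) → {A,B,I,P,V} and {M}.
Split {A,B,I,P,V} by δ(·,x) → {A,B,I,P} and {V}.
Refine {A,B,I,P} on symbol x: members go to different blocks, giving {A,B,I} and {P}.
Split {A,B,I} by δ(·,x) → {B,I} and {A}.
Split {B,I} by δ(·,x) → {B} and {I}.
The partition is now stable with 8 blocks: {G} | {B} | {E} | {M} | {V} | {P} | {A} | {I}.

8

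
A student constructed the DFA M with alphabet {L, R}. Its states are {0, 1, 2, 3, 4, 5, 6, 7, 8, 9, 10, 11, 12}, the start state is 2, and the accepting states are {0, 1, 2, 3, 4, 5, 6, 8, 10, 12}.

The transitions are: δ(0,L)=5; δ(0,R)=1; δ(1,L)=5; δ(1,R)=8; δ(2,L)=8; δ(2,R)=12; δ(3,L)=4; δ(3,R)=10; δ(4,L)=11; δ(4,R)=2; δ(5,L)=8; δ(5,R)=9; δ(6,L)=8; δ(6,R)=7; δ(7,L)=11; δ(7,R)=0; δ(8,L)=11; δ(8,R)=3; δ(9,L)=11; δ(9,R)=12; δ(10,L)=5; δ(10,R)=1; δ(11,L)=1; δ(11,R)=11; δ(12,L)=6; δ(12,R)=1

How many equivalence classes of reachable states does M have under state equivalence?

All states are reachable from the start state.
Start with accepting vs non-accepting: {0,1,2,3,4,5,6,8,10,12} | {7,9,11}.
On input L, block {0,1,2,3,4,5,6,8,10,12} splits into {0,1,2,3,5,6,10,12} and {4,8}.
Refine {0,1,2,3,5,6,10,12} on symbol L: members go to different blocks, giving {0,1,10,12} and {2,3,5,6}.
On input R, block {0,1,10,12} splits into {0,10,12} and {1}.
Split {7,9,11} by δ(·,L) → {7,9} and {11}.
Refine {2,3,5,6} on symbol R: members go to different blocks, giving {2,3} and {5,6}.
Stable partition: {0,10,12} | {7,9} | {4,8} | {2,3} | {1} | {11} | {5,6} — 7 equivalence classes.

7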